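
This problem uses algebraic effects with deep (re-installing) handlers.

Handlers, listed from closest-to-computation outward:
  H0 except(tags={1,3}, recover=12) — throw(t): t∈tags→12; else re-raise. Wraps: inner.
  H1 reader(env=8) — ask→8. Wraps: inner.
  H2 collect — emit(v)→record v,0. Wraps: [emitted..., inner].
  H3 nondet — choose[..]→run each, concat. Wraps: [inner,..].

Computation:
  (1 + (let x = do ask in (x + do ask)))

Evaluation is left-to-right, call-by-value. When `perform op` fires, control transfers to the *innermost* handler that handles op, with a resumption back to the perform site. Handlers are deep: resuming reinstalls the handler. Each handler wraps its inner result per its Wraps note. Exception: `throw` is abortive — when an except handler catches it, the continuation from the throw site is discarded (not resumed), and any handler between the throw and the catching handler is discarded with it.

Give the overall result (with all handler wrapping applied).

Answer: [[17]]

Step-by-step:
ask @ H1 ⇒ 8
ask @ H1 ⇒ 8
H0 returns 17
H1 returns 17
H2 returns [17]
H3 returns [[17]]
= [[17]]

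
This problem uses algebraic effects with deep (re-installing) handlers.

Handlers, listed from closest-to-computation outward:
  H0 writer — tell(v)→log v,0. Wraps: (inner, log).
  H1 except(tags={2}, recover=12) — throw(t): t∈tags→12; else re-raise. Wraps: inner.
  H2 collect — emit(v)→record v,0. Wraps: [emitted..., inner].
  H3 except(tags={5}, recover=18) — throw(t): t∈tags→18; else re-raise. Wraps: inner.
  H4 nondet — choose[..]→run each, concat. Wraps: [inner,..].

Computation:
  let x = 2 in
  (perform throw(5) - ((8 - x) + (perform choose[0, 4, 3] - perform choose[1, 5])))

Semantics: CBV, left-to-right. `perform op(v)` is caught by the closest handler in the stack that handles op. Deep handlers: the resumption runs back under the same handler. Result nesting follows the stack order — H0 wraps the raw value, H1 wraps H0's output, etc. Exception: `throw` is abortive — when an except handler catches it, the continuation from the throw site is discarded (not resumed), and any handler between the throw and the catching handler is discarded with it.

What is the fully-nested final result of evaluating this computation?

Answer: [18]

Step-by-step:
throw(5) @ H1 re-raised
throw(5) @ H3 caught ⇒ 18
H4 returns [18]
= [18]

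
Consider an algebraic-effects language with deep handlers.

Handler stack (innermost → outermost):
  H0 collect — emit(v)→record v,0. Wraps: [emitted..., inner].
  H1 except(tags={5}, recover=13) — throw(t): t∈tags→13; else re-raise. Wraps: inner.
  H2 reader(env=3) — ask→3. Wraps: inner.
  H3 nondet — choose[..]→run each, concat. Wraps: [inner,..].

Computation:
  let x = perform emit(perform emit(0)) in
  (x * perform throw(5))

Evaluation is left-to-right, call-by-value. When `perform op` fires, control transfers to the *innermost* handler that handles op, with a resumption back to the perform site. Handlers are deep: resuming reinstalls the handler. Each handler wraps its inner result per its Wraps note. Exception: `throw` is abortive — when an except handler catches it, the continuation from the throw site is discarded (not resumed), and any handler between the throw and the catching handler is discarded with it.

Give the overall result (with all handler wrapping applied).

Answer: [13]

Step-by-step:
emit(0) @ H0 ⇒ out+=0
emit(0) @ H0 ⇒ out+=0
throw(5) @ H1 caught ⇒ 13
H2 returns 13
H3 returns [13]
= [13]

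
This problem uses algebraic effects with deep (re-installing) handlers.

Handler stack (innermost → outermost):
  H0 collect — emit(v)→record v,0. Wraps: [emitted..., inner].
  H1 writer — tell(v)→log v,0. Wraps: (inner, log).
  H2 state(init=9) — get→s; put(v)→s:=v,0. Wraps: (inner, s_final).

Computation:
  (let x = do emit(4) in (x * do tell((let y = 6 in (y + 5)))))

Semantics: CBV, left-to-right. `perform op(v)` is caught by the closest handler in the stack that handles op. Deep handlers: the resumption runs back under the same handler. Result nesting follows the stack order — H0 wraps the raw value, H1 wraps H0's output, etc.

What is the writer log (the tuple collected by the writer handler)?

Answer: (11)

Step-by-step:
emit(4) @ H0 ⇒ out+=4
tell(11) @ H1 ⇒ log+=11
H0 returns [4, 0]
H1 returns ([4, 0], (11))
H2 returns (([4, 0], (11)), 9)
= (([4, 0], (11)), 9)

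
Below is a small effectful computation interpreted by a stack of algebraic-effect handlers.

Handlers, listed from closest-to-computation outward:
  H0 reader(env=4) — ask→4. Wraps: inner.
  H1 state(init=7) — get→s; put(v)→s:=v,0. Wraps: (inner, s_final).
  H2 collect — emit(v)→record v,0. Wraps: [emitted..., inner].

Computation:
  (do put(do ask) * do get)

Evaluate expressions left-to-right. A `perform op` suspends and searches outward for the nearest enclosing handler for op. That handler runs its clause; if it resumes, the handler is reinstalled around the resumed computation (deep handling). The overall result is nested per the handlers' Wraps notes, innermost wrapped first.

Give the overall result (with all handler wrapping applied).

Evaluation trace:
ask @ H0 ⇒ 4
put(4) @ H1 ⇒ s:=4
get @ H1 ⇒ 4
H0 returns 0
H1 returns (0, 4)
H2 returns [(0, 4)]
= [(0, 4)]

Answer: [(0, 4)]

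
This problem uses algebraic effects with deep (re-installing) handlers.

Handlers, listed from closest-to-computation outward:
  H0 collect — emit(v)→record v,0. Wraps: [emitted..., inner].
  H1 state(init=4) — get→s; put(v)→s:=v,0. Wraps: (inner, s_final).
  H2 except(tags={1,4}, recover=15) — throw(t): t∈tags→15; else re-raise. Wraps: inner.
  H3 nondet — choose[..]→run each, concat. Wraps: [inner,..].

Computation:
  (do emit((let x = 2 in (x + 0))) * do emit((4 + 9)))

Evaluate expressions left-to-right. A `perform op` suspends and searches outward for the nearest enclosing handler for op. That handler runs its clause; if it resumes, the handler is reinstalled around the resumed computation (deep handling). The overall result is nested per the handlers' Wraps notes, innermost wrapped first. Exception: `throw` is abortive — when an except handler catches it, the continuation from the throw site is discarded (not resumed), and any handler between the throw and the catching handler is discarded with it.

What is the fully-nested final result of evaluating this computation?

Answer: [([2, 13, 0], 4)]

Evaluation trace:
emit(2) @ H0 ⇒ out+=2
emit(13) @ H0 ⇒ out+=13
H0 returns [2, 13, 0]
H1 returns ([2, 13, 0], 4)
H2 returns ([2, 13, 0], 4)
H3 returns [([2, 13, 0], 4)]
= [([2, 13, 0], 4)]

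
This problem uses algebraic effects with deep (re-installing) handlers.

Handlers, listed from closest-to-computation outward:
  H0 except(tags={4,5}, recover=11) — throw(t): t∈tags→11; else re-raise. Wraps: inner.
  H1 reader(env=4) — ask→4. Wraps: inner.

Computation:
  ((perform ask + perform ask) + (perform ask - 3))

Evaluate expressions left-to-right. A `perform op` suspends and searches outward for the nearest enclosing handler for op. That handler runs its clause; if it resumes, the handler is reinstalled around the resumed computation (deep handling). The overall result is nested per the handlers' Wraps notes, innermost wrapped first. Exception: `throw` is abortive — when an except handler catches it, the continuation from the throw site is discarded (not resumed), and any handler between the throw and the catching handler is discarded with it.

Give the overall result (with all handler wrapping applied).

Working:
ask @ H1 ⇒ 4
ask @ H1 ⇒ 4
ask @ H1 ⇒ 4
H0 returns 9
H1 returns 9
= 9

Answer: 9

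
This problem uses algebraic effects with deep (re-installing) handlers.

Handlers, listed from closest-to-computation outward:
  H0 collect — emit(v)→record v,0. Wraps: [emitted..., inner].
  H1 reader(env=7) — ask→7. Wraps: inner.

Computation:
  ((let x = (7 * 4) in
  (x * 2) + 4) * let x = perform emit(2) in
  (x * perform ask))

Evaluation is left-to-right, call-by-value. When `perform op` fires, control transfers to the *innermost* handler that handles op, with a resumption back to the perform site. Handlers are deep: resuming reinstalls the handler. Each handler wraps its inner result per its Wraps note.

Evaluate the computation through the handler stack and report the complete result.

Evaluation trace:
emit(2) @ H0 ⇒ out+=2
ask @ H1 ⇒ 7
H0 returns [2, 0]
H1 returns [2, 0]
= [2, 0]

Answer: [2, 0]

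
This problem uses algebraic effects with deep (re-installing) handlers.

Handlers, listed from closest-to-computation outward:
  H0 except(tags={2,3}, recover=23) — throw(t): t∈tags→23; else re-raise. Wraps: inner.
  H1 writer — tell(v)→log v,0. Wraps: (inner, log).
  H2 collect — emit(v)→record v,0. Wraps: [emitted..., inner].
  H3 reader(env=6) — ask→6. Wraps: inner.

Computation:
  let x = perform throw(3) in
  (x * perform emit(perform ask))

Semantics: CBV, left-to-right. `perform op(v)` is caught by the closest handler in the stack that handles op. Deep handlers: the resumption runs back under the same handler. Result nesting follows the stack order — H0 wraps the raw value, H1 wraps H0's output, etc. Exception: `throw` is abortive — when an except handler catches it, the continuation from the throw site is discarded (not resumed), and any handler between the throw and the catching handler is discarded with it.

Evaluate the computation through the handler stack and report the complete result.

Answer: [(23, ())]

Evaluation trace:
throw(3) @ H0 caught ⇒ 23
H1 returns (23, ())
H2 returns [(23, ())]
H3 returns [(23, ())]
= [(23, ())]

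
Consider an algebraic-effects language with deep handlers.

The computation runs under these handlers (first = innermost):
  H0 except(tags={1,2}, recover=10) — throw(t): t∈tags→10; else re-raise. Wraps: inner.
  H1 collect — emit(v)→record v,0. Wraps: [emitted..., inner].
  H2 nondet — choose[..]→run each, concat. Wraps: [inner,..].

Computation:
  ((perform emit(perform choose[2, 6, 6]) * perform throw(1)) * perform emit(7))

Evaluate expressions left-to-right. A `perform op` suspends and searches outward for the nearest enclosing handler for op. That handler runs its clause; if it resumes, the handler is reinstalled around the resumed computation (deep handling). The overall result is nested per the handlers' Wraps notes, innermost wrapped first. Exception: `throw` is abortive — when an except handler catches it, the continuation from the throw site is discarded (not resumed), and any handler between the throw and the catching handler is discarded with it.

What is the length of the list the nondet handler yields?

Answer: 3

Evaluation trace:
choose[2, 6, 6] @ H2
  branch[0] choose=2:
    emit(2) @ H1 ⇒ out+=2
    throw(1) @ H0 caught ⇒ 10
    H1 returns [2, 10]
    H2 returns [[2, 10]]
  branch[1] choose=6:
    emit(6) @ H1 ⇒ out+=6
    throw(1) @ H0 caught ⇒ 10
    H1 returns [6, 10]
    H2 returns [[6, 10]]
  branch[2] choose=6:
    emit(6) @ H1 ⇒ out+=6
    throw(1) @ H0 caught ⇒ 10
    H1 returns [6, 10]
    H2 returns [[6, 10]]
= [[2, 10], [6, 10], [6, 10]]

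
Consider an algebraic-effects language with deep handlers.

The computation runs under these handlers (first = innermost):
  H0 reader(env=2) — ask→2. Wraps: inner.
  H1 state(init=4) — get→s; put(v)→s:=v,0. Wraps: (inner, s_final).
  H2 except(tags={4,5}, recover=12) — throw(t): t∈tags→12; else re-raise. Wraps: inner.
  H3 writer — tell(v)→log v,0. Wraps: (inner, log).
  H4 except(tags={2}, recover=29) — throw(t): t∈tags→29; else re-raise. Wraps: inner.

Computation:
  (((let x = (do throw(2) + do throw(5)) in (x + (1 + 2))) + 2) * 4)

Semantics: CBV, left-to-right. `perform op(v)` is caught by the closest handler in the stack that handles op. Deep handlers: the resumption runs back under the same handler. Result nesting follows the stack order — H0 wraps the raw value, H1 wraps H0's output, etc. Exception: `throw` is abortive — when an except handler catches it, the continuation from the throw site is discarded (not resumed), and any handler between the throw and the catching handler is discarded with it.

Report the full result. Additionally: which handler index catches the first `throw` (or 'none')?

Evaluation trace:
throw(2) @ H2 re-raised
throw(2) @ H4 caught ⇒ 29
= 29

Answer: 29 ; first throw caught by: H4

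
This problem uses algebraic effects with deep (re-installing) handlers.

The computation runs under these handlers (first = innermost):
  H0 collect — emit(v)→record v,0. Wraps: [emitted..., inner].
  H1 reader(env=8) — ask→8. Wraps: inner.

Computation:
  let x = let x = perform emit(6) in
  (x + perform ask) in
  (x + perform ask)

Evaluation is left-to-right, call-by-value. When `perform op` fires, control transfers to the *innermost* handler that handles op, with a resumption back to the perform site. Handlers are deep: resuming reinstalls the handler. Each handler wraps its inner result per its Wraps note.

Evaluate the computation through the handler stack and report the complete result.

Step-by-step:
emit(6) @ H0 ⇒ out+=6
ask @ H1 ⇒ 8
ask @ H1 ⇒ 8
H0 returns [6, 16]
H1 returns [6, 16]
= [6, 16]

Answer: [6, 16]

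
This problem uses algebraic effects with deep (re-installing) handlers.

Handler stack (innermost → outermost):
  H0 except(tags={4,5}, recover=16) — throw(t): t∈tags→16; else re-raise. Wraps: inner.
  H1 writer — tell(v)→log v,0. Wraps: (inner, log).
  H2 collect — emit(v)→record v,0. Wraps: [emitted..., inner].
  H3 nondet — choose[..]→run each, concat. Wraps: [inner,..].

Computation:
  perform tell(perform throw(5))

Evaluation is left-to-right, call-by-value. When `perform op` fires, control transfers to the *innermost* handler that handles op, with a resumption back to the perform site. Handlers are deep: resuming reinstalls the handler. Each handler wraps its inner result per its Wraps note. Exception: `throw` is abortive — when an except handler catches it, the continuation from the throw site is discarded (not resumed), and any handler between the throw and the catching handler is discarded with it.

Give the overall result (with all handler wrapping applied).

Step-by-step:
throw(5) @ H0 caught ⇒ 16
H1 returns (16, ())
H2 returns [(16, ())]
H3 returns [[(16, ())]]
= [[(16, ())]]

Answer: [[(16, ())]]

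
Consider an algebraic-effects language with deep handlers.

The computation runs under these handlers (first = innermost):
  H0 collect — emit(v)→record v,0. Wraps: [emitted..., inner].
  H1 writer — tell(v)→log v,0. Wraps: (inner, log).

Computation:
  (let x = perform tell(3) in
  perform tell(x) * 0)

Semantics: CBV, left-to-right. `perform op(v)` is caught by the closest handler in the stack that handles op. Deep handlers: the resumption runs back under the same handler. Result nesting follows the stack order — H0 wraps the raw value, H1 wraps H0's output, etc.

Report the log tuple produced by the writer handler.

Answer: (3, 0)

Working:
tell(3) @ H1 ⇒ log+=3
tell(0) @ H1 ⇒ log+=0
H0 returns [0]
H1 returns ([0], (3, 0))
= ([0], (3, 0))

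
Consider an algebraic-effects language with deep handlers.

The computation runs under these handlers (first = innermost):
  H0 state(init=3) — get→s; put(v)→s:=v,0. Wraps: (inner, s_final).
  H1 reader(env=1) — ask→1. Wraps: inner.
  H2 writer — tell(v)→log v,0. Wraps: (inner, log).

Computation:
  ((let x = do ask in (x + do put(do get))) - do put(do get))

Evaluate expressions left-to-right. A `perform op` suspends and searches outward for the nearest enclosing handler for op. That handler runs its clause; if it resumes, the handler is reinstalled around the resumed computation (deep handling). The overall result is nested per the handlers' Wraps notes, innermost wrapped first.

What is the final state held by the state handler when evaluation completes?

Answer: 3

Evaluation trace:
ask @ H1 ⇒ 1
get @ H0 ⇒ 3
put(3) @ H0 ⇒ s:=3
get @ H0 ⇒ 3
put(3) @ H0 ⇒ s:=3
H0 returns (1, 3)
H1 returns (1, 3)
H2 returns ((1, 3), ())
= ((1, 3), ())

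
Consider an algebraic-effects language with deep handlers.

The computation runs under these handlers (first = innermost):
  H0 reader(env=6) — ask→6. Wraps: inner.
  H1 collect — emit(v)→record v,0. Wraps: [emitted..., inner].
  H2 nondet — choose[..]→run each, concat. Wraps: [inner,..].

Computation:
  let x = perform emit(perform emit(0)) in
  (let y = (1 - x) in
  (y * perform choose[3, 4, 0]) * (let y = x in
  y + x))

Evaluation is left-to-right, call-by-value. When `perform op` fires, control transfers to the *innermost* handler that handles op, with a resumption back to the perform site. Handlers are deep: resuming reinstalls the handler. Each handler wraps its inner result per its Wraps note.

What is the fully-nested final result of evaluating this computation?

Answer: [[0, 0, 0], [0, 0, 0], [0, 0, 0]]

Step-by-step:
emit(0) @ H1 ⇒ out+=0
emit(0) @ H1 ⇒ out+=0
choose[3, 4, 0] @ H2
  branch[0] choose=3:
    H0 returns 0
    H1 returns [0, 0, 0]
    H2 returns [[0, 0, 0]]
  branch[1] choose=4:
    H0 returns 0
    H1 returns [0, 0, 0]
    H2 returns [[0, 0, 0]]
  branch[2] choose=0:
    H0 returns 0
    H1 returns [0, 0, 0]
    H2 returns [[0, 0, 0]]
= [[0, 0, 0], [0, 0, 0], [0, 0, 0]]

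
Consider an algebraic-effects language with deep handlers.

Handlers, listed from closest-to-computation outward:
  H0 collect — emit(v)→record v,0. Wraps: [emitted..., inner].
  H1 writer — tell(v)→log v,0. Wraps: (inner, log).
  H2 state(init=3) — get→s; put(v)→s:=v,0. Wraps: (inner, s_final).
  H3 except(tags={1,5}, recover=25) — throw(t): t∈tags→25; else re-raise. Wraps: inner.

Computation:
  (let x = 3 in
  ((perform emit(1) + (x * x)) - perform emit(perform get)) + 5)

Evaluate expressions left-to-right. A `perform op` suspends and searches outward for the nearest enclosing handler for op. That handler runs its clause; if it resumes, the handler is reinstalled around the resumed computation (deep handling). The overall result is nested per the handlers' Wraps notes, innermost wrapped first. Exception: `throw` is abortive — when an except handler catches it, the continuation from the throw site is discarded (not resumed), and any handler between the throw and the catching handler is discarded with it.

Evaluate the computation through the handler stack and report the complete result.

Step-by-step:
emit(1) @ H0 ⇒ out+=1
get @ H2 ⇒ 3
emit(3) @ H0 ⇒ out+=3
H0 returns [1, 3, 14]
H1 returns ([1, 3, 14], ())
H2 returns (([1, 3, 14], ()), 3)
H3 returns (([1, 3, 14], ()), 3)
= (([1, 3, 14], ()), 3)

Answer: (([1, 3, 14], ()), 3)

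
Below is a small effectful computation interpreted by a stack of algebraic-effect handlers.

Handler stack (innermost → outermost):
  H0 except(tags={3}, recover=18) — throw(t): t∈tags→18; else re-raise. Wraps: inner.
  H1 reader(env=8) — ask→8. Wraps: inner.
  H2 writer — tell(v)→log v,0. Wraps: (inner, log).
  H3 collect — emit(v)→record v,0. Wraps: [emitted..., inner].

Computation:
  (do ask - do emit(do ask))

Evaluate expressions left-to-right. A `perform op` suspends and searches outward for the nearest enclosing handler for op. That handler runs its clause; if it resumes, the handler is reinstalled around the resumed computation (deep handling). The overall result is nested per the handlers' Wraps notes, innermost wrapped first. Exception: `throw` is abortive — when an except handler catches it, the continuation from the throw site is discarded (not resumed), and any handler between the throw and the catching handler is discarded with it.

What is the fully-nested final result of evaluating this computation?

Answer: [8, (8, ())]

Step-by-step:
ask @ H1 ⇒ 8
ask @ H1 ⇒ 8
emit(8) @ H3 ⇒ out+=8
H0 returns 8
H1 returns 8
H2 returns (8, ())
H3 returns [8, (8, ())]
= [8, (8, ())]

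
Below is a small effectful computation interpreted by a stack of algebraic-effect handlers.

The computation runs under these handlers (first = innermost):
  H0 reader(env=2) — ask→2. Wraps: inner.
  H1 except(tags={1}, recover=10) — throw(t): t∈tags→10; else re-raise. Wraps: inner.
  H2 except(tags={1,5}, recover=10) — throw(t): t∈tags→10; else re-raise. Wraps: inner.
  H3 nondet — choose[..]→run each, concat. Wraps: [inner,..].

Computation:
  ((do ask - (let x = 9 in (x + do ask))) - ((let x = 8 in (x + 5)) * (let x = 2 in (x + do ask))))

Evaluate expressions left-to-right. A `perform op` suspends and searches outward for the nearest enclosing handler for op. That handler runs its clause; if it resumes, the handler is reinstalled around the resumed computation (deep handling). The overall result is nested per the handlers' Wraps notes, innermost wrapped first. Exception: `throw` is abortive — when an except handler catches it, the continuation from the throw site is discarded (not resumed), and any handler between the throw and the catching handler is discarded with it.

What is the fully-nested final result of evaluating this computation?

Working:
ask @ H0 ⇒ 2
ask @ H0 ⇒ 2
ask @ H0 ⇒ 2
H0 returns -61
H1 returns -61
H2 returns -61
H3 returns [-61]
= [-61]

Answer: [-61]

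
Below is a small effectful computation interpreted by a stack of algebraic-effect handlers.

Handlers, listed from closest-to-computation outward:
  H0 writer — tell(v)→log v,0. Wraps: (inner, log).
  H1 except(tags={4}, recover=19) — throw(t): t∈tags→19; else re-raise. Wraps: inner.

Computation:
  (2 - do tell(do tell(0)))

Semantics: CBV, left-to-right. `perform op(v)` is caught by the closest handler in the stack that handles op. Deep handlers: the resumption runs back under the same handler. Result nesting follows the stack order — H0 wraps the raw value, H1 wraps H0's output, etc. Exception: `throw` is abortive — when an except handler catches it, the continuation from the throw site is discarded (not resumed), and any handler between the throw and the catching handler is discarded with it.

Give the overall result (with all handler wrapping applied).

Step-by-step:
tell(0) @ H0 ⇒ log+=0
tell(0) @ H0 ⇒ log+=0
H0 returns (2, (0, 0))
H1 returns (2, (0, 0))
= (2, (0, 0))

Answer: (2, (0, 0))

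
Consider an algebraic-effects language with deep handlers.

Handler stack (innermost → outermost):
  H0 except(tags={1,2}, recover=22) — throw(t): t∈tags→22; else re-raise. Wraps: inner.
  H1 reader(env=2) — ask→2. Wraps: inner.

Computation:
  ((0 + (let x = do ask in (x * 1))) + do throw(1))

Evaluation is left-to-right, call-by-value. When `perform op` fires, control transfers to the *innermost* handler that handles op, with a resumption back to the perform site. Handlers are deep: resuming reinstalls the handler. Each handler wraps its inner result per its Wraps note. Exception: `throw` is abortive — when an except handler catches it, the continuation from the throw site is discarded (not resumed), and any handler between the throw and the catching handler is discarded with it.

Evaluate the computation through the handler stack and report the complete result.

Answer: 22

Working:
ask @ H1 ⇒ 2
throw(1) @ H0 caught ⇒ 22
H1 returns 22
= 22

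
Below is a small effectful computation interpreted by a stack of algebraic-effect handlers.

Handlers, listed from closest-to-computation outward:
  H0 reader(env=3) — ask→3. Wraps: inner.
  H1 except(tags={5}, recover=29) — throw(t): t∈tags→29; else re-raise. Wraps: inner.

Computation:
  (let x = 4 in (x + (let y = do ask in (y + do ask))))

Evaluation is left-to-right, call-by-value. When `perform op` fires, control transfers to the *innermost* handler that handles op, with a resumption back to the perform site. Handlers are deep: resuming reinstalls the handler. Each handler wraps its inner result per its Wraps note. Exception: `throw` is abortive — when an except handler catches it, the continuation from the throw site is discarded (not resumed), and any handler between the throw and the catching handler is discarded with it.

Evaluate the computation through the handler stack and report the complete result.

Answer: 10

Working:
ask @ H0 ⇒ 3
ask @ H0 ⇒ 3
H0 returns 10
H1 returns 10
= 10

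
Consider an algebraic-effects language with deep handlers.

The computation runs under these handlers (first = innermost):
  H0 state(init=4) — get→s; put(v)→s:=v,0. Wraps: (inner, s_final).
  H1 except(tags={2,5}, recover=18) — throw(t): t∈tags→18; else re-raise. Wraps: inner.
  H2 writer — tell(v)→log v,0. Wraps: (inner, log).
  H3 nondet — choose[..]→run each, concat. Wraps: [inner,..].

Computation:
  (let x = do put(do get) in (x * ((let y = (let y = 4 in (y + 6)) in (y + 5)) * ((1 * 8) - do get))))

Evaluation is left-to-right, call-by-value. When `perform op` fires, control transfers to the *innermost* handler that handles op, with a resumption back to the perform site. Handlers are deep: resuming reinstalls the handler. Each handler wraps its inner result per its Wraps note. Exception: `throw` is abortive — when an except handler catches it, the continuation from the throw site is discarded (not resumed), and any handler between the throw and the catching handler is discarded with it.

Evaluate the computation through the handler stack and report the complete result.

Working:
get @ H0 ⇒ 4
put(4) @ H0 ⇒ s:=4
get @ H0 ⇒ 4
H0 returns (0, 4)
H1 returns (0, 4)
H2 returns ((0, 4), ())
H3 returns [((0, 4), ())]
= [((0, 4), ())]

Answer: [((0, 4), ())]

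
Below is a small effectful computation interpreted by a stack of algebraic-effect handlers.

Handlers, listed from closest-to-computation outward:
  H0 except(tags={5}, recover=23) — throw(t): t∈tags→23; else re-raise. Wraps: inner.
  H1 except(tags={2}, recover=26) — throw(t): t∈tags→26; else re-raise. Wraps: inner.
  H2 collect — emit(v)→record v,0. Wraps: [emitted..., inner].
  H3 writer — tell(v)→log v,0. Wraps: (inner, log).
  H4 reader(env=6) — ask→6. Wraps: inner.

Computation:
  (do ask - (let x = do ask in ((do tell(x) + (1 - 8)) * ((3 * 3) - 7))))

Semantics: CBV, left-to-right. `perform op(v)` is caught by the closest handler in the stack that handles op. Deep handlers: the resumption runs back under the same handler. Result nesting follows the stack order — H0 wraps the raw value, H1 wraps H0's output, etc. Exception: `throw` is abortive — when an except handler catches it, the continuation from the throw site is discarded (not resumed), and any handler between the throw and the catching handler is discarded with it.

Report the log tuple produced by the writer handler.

Answer: (6)

Step-by-step:
ask @ H4 ⇒ 6
ask @ H4 ⇒ 6
tell(6) @ H3 ⇒ log+=6
H0 returns 20
H1 returns 20
H2 returns [20]
H3 returns ([20], (6))
H4 returns ([20], (6))
= ([20], (6))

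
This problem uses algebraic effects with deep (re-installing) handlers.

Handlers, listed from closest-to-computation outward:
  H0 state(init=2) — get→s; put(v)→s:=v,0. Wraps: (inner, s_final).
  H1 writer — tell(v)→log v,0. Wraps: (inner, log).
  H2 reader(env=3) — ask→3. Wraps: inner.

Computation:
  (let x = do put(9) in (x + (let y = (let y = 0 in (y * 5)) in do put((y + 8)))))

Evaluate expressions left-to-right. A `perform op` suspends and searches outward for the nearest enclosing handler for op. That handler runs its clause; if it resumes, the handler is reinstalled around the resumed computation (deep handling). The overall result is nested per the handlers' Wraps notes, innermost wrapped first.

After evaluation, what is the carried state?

Answer: 8

Working:
put(9) @ H0 ⇒ s:=9
put(8) @ H0 ⇒ s:=8
H0 returns (0, 8)
H1 returns ((0, 8), ())
H2 returns ((0, 8), ())
= ((0, 8), ())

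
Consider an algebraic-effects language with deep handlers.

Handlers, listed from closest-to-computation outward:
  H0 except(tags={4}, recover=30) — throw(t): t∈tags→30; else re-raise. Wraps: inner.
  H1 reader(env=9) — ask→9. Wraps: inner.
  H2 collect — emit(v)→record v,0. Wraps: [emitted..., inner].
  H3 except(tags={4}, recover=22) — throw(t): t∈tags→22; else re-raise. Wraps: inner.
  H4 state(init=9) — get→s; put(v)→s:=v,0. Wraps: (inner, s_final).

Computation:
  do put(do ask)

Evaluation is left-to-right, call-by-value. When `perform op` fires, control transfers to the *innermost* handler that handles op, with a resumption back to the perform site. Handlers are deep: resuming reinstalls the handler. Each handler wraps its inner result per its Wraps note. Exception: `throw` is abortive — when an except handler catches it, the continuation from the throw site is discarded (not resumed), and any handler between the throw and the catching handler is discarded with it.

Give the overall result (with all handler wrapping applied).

Answer: ([0], 9)

Step-by-step:
ask @ H1 ⇒ 9
put(9) @ H4 ⇒ s:=9
H0 returns 0
H1 returns 0
H2 returns [0]
H3 returns [0]
H4 returns ([0], 9)
= ([0], 9)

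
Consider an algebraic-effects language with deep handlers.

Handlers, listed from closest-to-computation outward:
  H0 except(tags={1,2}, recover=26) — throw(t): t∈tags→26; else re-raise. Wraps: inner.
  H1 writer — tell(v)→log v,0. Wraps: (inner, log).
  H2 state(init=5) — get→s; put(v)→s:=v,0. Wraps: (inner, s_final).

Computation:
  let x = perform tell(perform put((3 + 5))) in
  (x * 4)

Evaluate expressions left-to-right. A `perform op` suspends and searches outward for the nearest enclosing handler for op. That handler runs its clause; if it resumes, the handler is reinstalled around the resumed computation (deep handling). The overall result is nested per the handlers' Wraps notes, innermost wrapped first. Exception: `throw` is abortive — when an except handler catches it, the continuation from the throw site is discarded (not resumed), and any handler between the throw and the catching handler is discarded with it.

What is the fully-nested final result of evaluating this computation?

Step-by-step:
put(8) @ H2 ⇒ s:=8
tell(0) @ H1 ⇒ log+=0
H0 returns 0
H1 returns (0, (0))
H2 returns ((0, (0)), 8)
= ((0, (0)), 8)

Answer: ((0, (0)), 8)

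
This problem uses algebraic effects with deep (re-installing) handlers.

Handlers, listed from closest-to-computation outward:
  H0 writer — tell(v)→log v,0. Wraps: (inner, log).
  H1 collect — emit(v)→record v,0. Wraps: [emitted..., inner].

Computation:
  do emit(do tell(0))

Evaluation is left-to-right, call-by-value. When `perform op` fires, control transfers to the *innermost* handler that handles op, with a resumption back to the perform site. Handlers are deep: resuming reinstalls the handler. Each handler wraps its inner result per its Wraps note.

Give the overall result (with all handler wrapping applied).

Step-by-step:
tell(0) @ H0 ⇒ log+=0
emit(0) @ H1 ⇒ out+=0
H0 returns (0, (0))
H1 returns [0, (0, (0))]
= [0, (0, (0))]

Answer: [0, (0, (0))]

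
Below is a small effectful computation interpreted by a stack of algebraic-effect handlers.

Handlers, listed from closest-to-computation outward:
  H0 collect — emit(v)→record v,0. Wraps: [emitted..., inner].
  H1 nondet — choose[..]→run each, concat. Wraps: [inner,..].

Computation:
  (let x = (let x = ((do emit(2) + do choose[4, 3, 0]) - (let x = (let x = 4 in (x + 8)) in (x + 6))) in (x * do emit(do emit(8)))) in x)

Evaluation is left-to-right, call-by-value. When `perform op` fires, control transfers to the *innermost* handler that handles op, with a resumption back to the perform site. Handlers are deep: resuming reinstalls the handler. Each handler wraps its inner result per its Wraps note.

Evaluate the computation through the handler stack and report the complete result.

Evaluation trace:
emit(2) @ H0 ⇒ out+=2
choose[4, 3, 0] @ H1
  branch[0] choose=4:
    emit(8) @ H0 ⇒ out+=8
    emit(0) @ H0 ⇒ out+=0
    H0 returns [2, 8, 0, 0]
    H1 returns [[2, 8, 0, 0]]
  branch[1] choose=3:
    emit(8) @ H0 ⇒ out+=8
    emit(0) @ H0 ⇒ out+=0
    H0 returns [2, 8, 0, 0]
    H1 returns [[2, 8, 0, 0]]
  branch[2] choose=0:
    emit(8) @ H0 ⇒ out+=8
    emit(0) @ H0 ⇒ out+=0
    H0 returns [2, 8, 0, 0]
    H1 returns [[2, 8, 0, 0]]
= [[2, 8, 0, 0], [2, 8, 0, 0], [2, 8, 0, 0]]

Answer: [[2, 8, 0, 0], [2, 8, 0, 0], [2, 8, 0, 0]]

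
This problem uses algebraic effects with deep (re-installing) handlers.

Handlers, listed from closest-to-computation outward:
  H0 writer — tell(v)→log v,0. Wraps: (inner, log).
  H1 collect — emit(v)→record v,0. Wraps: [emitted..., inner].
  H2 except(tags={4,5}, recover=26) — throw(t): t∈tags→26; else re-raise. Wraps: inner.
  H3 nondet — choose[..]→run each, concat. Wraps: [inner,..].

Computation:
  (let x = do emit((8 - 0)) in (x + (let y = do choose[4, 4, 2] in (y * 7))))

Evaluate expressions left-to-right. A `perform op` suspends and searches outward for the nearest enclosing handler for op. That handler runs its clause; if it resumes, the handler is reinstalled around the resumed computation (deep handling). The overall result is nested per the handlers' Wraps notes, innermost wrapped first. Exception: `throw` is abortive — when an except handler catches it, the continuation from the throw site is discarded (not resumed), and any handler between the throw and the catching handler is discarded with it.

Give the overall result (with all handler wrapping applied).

Answer: [[8, (28, ())], [8, (28, ())], [8, (14, ())]]

Step-by-step:
emit(8) @ H1 ⇒ out+=8
choose[4, 4, 2] @ H3
  branch[0] choose=4:
    H0 returns (28, ())
    H1 returns [8, (28, ())]
    H2 returns [8, (28, ())]
    H3 returns [[8, (28, ())]]
  branch[1] choose=4:
    H0 returns (28, ())
    H1 returns [8, (28, ())]
    H2 returns [8, (28, ())]
    H3 returns [[8, (28, ())]]
  branch[2] choose=2:
    H0 returns (14, ())
    H1 returns [8, (14, ())]
    H2 returns [8, (14, ())]
    H3 returns [[8, (14, ())]]
= [[8, (28, ())], [8, (28, ())], [8, (14, ())]]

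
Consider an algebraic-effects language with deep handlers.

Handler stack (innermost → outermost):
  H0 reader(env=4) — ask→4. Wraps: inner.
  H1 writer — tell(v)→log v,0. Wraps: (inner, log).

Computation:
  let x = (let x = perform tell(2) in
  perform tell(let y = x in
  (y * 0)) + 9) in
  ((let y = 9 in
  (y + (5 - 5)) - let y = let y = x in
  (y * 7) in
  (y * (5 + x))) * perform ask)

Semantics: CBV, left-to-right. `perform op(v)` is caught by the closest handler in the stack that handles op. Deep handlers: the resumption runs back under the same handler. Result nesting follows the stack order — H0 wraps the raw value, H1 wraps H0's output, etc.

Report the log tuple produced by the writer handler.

Evaluation trace:
tell(2) @ H1 ⇒ log+=2
tell(0) @ H1 ⇒ log+=0
ask @ H0 ⇒ 4
H0 returns -3492
H1 returns (-3492, (2, 0))
= (-3492, (2, 0))

Answer: (2, 0)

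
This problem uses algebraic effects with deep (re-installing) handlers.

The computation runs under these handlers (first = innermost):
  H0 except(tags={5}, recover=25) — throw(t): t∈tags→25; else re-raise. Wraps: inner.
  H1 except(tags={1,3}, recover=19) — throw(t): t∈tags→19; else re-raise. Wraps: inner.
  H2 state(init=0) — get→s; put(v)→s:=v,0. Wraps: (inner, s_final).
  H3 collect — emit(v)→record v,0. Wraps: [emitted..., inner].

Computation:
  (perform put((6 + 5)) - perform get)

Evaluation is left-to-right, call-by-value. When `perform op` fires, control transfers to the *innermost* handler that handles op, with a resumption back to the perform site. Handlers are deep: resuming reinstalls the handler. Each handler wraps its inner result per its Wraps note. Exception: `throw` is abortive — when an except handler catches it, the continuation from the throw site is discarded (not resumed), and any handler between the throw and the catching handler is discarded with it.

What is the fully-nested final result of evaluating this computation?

Step-by-step:
put(11) @ H2 ⇒ s:=11
get @ H2 ⇒ 11
H0 returns -11
H1 returns -11
H2 returns (-11, 11)
H3 returns [(-11, 11)]
= [(-11, 11)]

Answer: [(-11, 11)]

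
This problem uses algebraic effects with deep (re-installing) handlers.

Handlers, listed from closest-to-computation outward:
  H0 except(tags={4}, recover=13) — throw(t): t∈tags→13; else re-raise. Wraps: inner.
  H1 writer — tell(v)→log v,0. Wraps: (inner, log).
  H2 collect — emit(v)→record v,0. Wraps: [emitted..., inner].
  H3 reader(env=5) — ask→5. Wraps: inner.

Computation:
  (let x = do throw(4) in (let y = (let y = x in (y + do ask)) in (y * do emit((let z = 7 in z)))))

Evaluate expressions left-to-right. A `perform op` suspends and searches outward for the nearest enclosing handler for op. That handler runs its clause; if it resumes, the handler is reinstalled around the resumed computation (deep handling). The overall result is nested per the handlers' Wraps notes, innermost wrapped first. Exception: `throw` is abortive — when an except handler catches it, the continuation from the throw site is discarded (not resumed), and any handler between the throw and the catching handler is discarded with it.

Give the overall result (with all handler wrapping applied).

Working:
throw(4) @ H0 caught ⇒ 13
H1 returns (13, ())
H2 returns [(13, ())]
H3 returns [(13, ())]
= [(13, ())]

Answer: [(13, ())]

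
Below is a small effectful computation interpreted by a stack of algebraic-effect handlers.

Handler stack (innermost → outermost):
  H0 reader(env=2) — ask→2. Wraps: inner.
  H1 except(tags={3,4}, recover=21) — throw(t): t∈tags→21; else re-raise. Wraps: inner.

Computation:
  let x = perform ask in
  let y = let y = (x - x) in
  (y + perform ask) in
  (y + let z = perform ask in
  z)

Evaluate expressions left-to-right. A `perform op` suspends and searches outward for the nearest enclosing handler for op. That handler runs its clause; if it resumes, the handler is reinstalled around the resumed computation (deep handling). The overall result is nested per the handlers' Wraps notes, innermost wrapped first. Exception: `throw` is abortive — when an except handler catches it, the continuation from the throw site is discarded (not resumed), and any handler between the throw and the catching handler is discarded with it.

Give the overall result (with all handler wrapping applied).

Step-by-step:
ask @ H0 ⇒ 2
ask @ H0 ⇒ 2
ask @ H0 ⇒ 2
H0 returns 4
H1 returns 4
= 4

Answer: 4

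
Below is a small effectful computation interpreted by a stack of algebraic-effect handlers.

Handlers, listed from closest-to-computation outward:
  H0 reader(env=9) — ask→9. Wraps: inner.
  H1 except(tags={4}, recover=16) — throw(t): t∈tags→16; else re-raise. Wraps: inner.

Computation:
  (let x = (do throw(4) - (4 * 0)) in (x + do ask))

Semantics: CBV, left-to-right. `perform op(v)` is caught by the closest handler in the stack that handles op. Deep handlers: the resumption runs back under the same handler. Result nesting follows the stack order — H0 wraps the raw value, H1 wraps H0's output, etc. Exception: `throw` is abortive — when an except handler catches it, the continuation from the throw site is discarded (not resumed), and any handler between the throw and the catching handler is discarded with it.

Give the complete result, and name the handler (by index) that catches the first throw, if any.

Answer: 16 ; first throw caught by: H1

Evaluation trace:
throw(4) @ H1 caught ⇒ 16
= 16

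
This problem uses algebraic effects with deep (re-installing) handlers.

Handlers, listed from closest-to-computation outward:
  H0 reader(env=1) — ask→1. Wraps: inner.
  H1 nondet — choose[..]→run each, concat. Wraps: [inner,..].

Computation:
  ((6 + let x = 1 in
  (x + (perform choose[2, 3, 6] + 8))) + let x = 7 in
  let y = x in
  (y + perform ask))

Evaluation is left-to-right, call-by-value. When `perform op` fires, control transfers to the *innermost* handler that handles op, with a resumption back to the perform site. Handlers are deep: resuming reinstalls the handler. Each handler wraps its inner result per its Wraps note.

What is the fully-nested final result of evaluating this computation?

Answer: [25, 26, 29]

Evaluation trace:
choose[2, 3, 6] @ H1
  branch[0] choose=2:
    ask @ H0 ⇒ 1
    H0 returns 25
    H1 returns [25]
  branch[1] choose=3:
    ask @ H0 ⇒ 1
    H0 returns 26
    H1 returns [26]
  branch[2] choose=6:
    ask @ H0 ⇒ 1
    H0 returns 29
    H1 returns [29]
= [25, 26, 29]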